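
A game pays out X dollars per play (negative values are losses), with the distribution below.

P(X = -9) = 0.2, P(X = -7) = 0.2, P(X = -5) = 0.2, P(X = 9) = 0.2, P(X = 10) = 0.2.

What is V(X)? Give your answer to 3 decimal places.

67.040

E[X] = (-9)(0.2) + (-7)(0.2) + (-5)(0.2) + (9)(0.2) + (10)(0.2) = -0.4
E[X²] = (-9)²(0.2) + (-7)²(0.2) + (-5)²(0.2) + (9)²(0.2) + (10)²(0.2) = 67.2
V(X) = E[X²] − (E[X])² = 67.2 − (-0.4)² = 67.04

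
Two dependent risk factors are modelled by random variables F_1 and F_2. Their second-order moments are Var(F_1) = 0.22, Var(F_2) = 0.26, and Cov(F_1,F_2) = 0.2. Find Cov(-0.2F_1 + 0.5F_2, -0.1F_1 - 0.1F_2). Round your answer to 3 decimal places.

-0.015

Cov(-0.2F_1 + 0.5F_2, -0.1F_1 - 0.1F_2) = (-0.2)(-0.1)Var(F_1) + (0.5)(-0.1)Var(F_2) + [(-0.2)(-0.1) + (0.5)(-0.1)]Cov(F_1,F_2)
= 0.02·0.22 + -0.05·0.26 + -0.03·0.2 = -0.0146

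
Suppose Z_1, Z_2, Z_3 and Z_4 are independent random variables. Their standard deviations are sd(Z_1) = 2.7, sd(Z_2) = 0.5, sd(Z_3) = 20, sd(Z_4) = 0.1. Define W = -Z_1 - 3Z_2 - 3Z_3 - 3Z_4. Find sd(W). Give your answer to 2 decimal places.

60.08

V(Z_1) = 7.29, V(Z_2) = 0.25, V(Z_3) = 400, V(Z_4) = 0.01
By independence, V(W) = (-1)²V(Z_1) + (-3)²V(Z_2) + (-3)²V(Z_3) + (-3)²V(Z_4)
= (-1)²·7.29 + (-3)²·0.25 + (-3)²·400 + (-3)²·0.01 = 3609.63
sd(W) = √3609.63 ≈ 60.08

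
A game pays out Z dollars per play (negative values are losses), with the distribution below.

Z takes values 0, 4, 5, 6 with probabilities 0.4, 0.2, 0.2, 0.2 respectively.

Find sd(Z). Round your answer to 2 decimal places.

2.53

E[Z] = (0)(0.4) + (4)(0.2) + (5)(0.2) + (6)(0.2) = 3
E[Z²] = (0)²(0.4) + (4)²(0.2) + (5)²(0.2) + (6)²(0.2) = 15.4
var(Z) = E[Z²] − (E[Z])² = 15.4 − (3)² = 6.4
sd(Z) = √6.4 ≈ 2.53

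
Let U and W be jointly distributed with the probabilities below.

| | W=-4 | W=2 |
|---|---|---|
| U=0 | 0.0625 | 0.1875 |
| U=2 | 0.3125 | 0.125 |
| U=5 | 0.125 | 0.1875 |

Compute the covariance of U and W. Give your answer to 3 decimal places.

E[U] = 2.4375,  E[W] = -1
E[UW] = -2.625
Cov(U,W) = E[UW] − E[U]E[W] = -2.625 − (2.4375)(-1) = -0.1875

-0.188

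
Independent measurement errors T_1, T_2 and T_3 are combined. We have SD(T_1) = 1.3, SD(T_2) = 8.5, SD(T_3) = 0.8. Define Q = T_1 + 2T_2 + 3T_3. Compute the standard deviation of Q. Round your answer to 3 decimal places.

17.218

V(T_1) = 1.69, V(T_2) = 72.25, V(T_3) = 0.64
By independence, V(Q) = (1)²V(T_1) + (2)²V(T_2) + (3)²V(T_3)
= (1)²·1.69 + (2)²·72.25 + (3)²·0.64 = 296.45
SD(Q) = √296.45 ≈ 17.218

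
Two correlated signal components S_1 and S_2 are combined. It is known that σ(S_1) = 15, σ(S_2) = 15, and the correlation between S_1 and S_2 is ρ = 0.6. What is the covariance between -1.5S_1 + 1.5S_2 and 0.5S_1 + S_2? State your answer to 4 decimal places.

67.5000

Var(S_1) = (15)² = 225;  Var(S_2) = (15)² = 225
Cov(S_1,S_2) = ρ·σ(S_1)·σ(S_2) = 0.6·15·15 = 135
Cov(-1.5S_1 + 1.5S_2, 0.5S_1 + S_2) = (-1.5)(0.5)Var(S_1) + (1.5)(1)Var(S_2) + [(-1.5)(1) + (1.5)(0.5)]Cov(S_1,S_2)
= -0.75·225 + 1.5·225 + -0.75·135 = 67.5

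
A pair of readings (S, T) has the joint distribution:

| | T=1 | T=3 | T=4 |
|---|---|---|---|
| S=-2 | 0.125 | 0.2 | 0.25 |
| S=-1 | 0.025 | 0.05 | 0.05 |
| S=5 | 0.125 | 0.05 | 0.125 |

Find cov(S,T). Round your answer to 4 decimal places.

E[S] = 0.225,  E[T] = 2.875
E[ST] = 0.05
cov(S,T) = E[ST] − E[S]E[T] = 0.05 − (0.225)(2.875) = -0.596875

-0.5969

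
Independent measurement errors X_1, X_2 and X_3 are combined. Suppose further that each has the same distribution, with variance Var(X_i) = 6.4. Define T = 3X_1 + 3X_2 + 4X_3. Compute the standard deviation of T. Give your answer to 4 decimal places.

14.7513

By independence, Var(T) = (3)²Var(X_1) + (3)²Var(X_2) + (4)²Var(X_3)
= (3)²·6.4 + (3)²·6.4 + (4)²·6.4 = 217.6
σ(T) = √217.6 ≈ 14.7513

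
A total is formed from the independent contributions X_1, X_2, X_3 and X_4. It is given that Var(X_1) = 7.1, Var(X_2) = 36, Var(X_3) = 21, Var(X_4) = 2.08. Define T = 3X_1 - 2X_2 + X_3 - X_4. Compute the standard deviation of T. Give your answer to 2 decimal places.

15.20

By independence, Var(T) = (3)²Var(X_1) + (-2)²Var(X_2) + (1)²Var(X_3) + (-1)²Var(X_4)
= (3)²·7.1 + (-2)²·36 + (1)²·21 + (-1)²·2.08 = 230.98
sd(T) = √230.98 ≈ 15.20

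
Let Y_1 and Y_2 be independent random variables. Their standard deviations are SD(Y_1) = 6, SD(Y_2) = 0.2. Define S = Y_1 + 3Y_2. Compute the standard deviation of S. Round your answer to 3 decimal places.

Var(Y_1) = 36, Var(Y_2) = 0.04
By independence, Var(S) = (1)²Var(Y_1) + (3)²Var(Y_2)
= (1)²·36 + (3)²·0.04 = 36.36
SD(S) = √36.36 ≈ 6.030

6.030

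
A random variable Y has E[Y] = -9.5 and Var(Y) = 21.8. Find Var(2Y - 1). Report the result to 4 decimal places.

Var(2Y - 1) = (2)²·Var(Y) = 4·21.8 = 87.2

87.2000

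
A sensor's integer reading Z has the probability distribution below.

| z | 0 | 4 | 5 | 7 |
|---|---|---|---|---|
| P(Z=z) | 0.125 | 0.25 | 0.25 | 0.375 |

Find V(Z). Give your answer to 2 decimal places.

4.86

E[Z] = (0)(0.125) + (4)(0.25) + (5)(0.25) + (7)(0.375) = 4.875
E[Z²] = (0)²(0.125) + (4)²(0.25) + (5)²(0.25) + (7)²(0.375) = 28.625
V(Z) = E[Z²] − (E[Z])² = 28.625 − (4.875)² = 4.859375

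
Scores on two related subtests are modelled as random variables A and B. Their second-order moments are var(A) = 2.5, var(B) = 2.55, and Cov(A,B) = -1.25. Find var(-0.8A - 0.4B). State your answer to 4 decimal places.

var(-0.8A - 0.4B) = (-0.8)²·var(A) + (-0.4)²·var(B) + 2·(-0.8)·(-0.4)·Cov(A,B)
= 0.64·2.5 + 0.16·2.55 + 0.64·-1.25 = 1.208

1.2080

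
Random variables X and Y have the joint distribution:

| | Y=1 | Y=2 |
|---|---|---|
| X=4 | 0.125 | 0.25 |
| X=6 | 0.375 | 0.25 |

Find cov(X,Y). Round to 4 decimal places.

E[X] = 5.25,  E[Y] = 1.5
E[XY] = 7.75
cov(X,Y) = E[XY] − E[X]E[Y] = 7.75 − (5.25)(1.5) = -0.125

-0.1250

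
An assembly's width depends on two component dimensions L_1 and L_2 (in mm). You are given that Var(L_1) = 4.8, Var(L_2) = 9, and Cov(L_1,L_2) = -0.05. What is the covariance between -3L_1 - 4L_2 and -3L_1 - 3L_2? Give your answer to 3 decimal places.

Cov(-3L_1 - 4L_2, -3L_1 - 3L_2) = (-3)(-3)Var(L_1) + (-4)(-3)Var(L_2) + [(-3)(-3) + (-4)(-3)]Cov(L_1,L_2)
= 9·4.8 + 12·9 + 21·-0.05 = 150.15

150.150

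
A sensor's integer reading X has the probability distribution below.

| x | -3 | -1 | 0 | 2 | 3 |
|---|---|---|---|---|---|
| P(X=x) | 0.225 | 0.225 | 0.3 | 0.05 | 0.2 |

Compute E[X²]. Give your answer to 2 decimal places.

E[X²] = (-3)²(0.225) + (-1)²(0.225) + (0)²(0.3) + (2)²(0.05) + (3)²(0.2) = 4.25

4.25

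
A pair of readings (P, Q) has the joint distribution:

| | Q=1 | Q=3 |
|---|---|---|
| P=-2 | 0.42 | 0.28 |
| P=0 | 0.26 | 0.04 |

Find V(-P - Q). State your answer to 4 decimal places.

E[P] = -1.4,  E[Q] = 1.64,  E[PQ] = -2.52
V(P) = 2.8 − (-1.4)² = 0.84;  V(Q) = 3.56 − (1.64)² = 0.8704
Cov(P,Q) = -2.52 − (-1.4)(1.64) = -0.224
V(-P - Q) = (-1)²·0.84 + (-1)²·0.8704 + 2·(-1)·(-1)·-0.224 = 1.2624

1.2624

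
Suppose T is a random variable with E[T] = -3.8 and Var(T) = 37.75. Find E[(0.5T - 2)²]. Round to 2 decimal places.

E[0.5T - 2] = 0.5·-3.8 − 2 = -3.9
Var(0.5T - 2) = (0.5)²·37.75 = 9.4375
E[(0.5T - 2)²] = Var((0.5T - 2)) + (E[(0.5T - 2)])² = 9.4375 + (-3.9)² = 24.6475

24.65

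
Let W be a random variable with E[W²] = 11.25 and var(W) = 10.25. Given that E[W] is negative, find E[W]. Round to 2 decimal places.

-1.00

(E[W])² = E[W²] − var(W) = 11.25 − 10.25 = 1
E[W] = −√1 = -1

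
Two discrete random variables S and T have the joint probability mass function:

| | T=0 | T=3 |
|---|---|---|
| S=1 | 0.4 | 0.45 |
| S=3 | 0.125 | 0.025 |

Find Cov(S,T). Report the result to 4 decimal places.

-0.2775

E[S] = 1.3,  E[T] = 1.425
E[ST] = 1.575
Cov(S,T) = E[ST] − E[S]E[T] = 1.575 − (1.3)(1.425) = -0.2775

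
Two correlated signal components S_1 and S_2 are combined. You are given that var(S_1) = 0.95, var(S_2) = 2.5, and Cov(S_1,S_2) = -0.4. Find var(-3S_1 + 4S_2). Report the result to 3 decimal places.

58.150

var(-3S_1 + 4S_2) = (-3)²·var(S_1) + (4)²·var(S_2) + 2·(-3)·(4)·Cov(S_1,S_2)
= 9·0.95 + 16·2.5 + -24·-0.4 = 58.15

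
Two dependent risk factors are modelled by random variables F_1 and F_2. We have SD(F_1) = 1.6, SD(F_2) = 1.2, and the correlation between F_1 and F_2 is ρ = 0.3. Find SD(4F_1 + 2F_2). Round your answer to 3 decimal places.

Var(F_1) = (1.6)² = 2.56;  Var(F_2) = (1.2)² = 1.44
Cov(F_1,F_2) = ρ·SD(F_1)·SD(F_2) = 0.3·1.6·1.2 = 0.576
Var(4F_1 + 2F_2) = (4)²·Var(F_1) + (2)²·Var(F_2) + 2·(4)·(2)·Cov(F_1,F_2)
= 16·2.56 + 4·1.44 + 16·0.576 = 55.936
SD(4F_1 + 2F_2) = √55.936 ≈ 7.479

7.479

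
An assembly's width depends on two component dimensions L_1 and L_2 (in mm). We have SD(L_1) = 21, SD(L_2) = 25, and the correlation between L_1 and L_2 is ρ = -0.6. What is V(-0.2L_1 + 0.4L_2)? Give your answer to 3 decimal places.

V(L_1) = (21)² = 441;  V(L_2) = (25)² = 625
Cov(L_1,L_2) = ρ·SD(L_1)·SD(L_2) = -0.6·21·25 = -315
V(-0.2L_1 + 0.4L_2) = (-0.2)²·V(L_1) + (0.4)²·V(L_2) + 2·(-0.2)·(0.4)·Cov(L_1,L_2)
= 0.04·441 + 0.16·625 + -0.16·-315 = 168.04

168.040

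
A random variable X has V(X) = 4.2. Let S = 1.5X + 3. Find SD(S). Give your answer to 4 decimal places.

V(1.5X + 3) = (1.5)²·4.2 = 9.45
SD(S) = √9.45 ≈ 3.0741

3.0741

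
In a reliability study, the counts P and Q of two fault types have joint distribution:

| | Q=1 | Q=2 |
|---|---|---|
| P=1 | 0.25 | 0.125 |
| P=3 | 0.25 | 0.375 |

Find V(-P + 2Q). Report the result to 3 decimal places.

E[P] = 2.25,  E[Q] = 1.5,  E[PQ] = 3.5
V(P) = 6 − (2.25)² = 0.9375;  V(Q) = 2.5 − (1.5)² = 0.25
cov(P,Q) = 3.5 − (2.25)(1.5) = 0.125
V(-P + 2Q) = (-1)²·0.9375 + (2)²·0.25 + 2·(-1)·(2)·0.125 = 1.4375

1.438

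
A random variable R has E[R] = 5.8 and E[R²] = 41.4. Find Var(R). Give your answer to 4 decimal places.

7.7600

Var(R) = 41.4 − (5.8)² = 7.76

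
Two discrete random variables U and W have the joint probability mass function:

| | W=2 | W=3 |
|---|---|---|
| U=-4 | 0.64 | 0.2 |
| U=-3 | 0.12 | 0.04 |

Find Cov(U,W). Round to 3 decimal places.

0.002

E[U] = -3.84,  E[W] = 2.24
E[UW] = -8.6
Cov(U,W) = E[UW] − E[U]E[W] = -8.6 − (-3.84)(2.24) = 0.0016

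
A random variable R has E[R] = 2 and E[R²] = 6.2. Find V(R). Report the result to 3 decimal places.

V(R) = 6.2 − (2)² = 2.2

2.200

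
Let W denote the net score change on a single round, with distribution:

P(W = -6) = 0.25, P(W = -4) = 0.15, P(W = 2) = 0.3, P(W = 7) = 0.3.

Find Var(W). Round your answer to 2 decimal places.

E[W] = (-6)(0.25) + (-4)(0.15) + (2)(0.3) + (7)(0.3) = 0.6
E[W²] = (-6)²(0.25) + (-4)²(0.15) + (2)²(0.3) + (7)²(0.3) = 27.3
Var(W) = E[W²] − (E[W])² = 27.3 − (0.6)² = 26.94

26.94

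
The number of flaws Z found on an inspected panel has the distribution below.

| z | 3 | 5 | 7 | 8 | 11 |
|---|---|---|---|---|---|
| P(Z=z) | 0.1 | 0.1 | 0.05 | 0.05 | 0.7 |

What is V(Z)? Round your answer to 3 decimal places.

E[Z] = (3)(0.1) + (5)(0.1) + (7)(0.05) + (8)(0.05) + (11)(0.7) = 9.25
E[Z²] = (3)²(0.1) + (5)²(0.1) + (7)²(0.05) + (8)²(0.05) + (11)²(0.7) = 93.75
V(Z) = E[Z²] − (E[Z])² = 93.75 − (9.25)² = 8.1875

8.188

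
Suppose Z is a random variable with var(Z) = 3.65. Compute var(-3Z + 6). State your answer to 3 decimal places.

32.850

var(-3Z + 6) = (-3)²·var(Z) = 9·3.65 = 32.85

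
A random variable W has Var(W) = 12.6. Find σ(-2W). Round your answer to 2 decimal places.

7.10

Var(-2W) = (-2)²·12.6 = 50.4
σ(-2W) = √50.4 ≈ 7.10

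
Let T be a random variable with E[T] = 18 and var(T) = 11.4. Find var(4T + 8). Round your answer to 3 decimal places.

182.400

var(4T + 8) = (4)²·var(T) = 16·11.4 = 182.4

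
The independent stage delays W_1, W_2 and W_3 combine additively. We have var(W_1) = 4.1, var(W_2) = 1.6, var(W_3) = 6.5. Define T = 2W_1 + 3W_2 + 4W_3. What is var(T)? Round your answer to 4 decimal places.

134.8000

By independence, var(T) = (2)²var(W_1) + (3)²var(W_2) + (4)²var(W_3)
= (2)²·4.1 + (3)²·1.6 + (4)²·6.5 = 134.8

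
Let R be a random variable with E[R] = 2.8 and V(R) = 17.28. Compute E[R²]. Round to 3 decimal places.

E[R²] = V(R) + (E[R])² = 17.28 + (2.8)² = 25.12

25.120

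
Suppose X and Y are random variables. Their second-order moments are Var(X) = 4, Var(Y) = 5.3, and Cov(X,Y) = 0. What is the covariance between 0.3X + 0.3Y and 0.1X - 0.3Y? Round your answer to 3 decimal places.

-0.357

Cov(0.3X + 0.3Y, 0.1X - 0.3Y) = (0.3)(0.1)Var(X) + (0.3)(-0.3)Var(Y) + [(0.3)(-0.3) + (0.3)(0.1)]Cov(X,Y)
= 0.03·4 + -0.09·5.3 + -0.06·0 = -0.357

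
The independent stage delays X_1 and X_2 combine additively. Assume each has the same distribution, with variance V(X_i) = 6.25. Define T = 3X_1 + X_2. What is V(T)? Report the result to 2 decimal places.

By independence, V(T) = (3)²V(X_1) + (1)²V(X_2)
= (3)²·6.25 + (1)²·6.25 = 62.5

62.50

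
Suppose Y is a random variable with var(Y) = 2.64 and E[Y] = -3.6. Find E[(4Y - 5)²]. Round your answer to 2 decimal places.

418.60

E[4Y - 5] = 4·-3.6 − 5 = -19.4
var(4Y - 5) = (4)²·2.64 = 42.24
E[(4Y - 5)²] = var((4Y - 5)) + (E[(4Y - 5)])² = 42.24 + (-19.4)² = 418.6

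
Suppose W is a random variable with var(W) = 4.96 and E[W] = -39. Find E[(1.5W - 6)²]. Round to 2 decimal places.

E[1.5W - 6] = 1.5·-39 − 6 = -64.5
var(1.5W - 6) = (1.5)²·4.96 = 11.16
E[(1.5W - 6)²] = var((1.5W - 6)) + (E[(1.5W - 6)])² = 11.16 + (-64.5)² = 4171.41

4171.41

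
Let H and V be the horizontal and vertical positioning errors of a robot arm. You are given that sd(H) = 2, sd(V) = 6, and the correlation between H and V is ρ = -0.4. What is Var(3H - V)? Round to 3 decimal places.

Var(H) = (2)² = 4;  Var(V) = (6)² = 36
cov(H,V) = ρ·sd(H)·sd(V) = -0.4·2·6 = -4.8
Var(3H - V) = (3)²·Var(H) + (-1)²·Var(V) + 2·(3)·(-1)·cov(H,V)
= 9·4 + 1·36 + -6·-4.8 = 100.8

100.800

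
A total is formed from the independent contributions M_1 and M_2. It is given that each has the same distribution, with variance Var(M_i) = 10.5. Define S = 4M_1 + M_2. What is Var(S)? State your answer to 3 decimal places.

178.500

By independence, Var(S) = (4)²Var(M_1) + (1)²Var(M_2)
= (4)²·10.5 + (1)²·10.5 = 178.5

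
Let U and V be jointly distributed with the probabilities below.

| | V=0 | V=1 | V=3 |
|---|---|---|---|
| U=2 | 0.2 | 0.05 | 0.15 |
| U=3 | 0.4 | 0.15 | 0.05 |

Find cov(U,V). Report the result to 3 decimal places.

E[U] = 2.6,  E[V] = 0.8
E[UV] = 1.9
cov(U,V) = E[UV] − E[U]E[V] = 1.9 − (2.6)(0.8) = -0.18

-0.180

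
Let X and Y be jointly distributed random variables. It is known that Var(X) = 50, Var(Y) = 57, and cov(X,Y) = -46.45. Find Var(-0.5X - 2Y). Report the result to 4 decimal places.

147.6000

Var(-0.5X - 2Y) = (-0.5)²·Var(X) + (-2)²·Var(Y) + 2·(-0.5)·(-2)·cov(X,Y)
= 0.25·50 + 4·57 + 2·-46.45 = 147.6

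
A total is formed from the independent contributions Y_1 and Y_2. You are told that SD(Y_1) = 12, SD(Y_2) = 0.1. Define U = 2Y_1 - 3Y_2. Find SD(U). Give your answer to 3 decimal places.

Var(Y_1) = 144, Var(Y_2) = 0.01
By independence, Var(U) = (2)²Var(Y_1) + (-3)²Var(Y_2)
= (2)²·144 + (-3)²·0.01 = 576.09
SD(U) = √576.09 ≈ 24.002

24.002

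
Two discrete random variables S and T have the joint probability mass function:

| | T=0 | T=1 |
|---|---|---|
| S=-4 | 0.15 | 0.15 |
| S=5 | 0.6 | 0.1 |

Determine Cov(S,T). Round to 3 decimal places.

E[S] = 2.3,  E[T] = 0.25
E[ST] = -0.1
Cov(S,T) = E[ST] − E[S]E[T] = -0.1 − (2.3)(0.25) = -0.675

-0.675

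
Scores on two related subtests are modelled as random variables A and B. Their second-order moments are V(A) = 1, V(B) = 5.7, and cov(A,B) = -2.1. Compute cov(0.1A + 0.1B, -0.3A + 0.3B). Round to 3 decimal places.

cov(0.1A + 0.1B, -0.3A + 0.3B) = (0.1)(-0.3)V(A) + (0.1)(0.3)V(B) + [(0.1)(0.3) + (0.1)(-0.3)]cov(A,B)
= -0.03·1 + 0.03·5.7 + 0·-2.1 = 0.141

0.141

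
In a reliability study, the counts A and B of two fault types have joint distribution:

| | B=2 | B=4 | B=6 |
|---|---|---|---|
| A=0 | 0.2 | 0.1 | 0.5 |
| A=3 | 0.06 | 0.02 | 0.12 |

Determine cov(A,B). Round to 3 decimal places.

-0.072

E[A] = 0.6,  E[B] = 4.72
E[AB] = 2.76
cov(A,B) = E[AB] − E[A]E[B] = 2.76 − (0.6)(4.72) = -0.072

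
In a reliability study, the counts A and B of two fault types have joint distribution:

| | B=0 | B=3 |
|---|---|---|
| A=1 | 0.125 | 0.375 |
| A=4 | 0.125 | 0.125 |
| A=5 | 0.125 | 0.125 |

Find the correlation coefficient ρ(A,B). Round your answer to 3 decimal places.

E[A] = 2.75,  E[B] = 1.875
E[AB] = 4.5
cov(A,B) = E[AB] − E[A]E[B] = 4.5 − (2.75)(1.875) = -0.65625
Var(A) = 3.1875,  Var(B) = 2.109375
ρ = -0.65625 / √(3.1875·2.109375) ≈ -0.253

-0.253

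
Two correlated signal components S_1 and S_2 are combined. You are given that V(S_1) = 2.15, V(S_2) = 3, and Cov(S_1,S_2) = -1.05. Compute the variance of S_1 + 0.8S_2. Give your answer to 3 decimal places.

2.390

V(S_1 + 0.8S_2) = (1)²·V(S_1) + (0.8)²·V(S_2) + 2·(1)·(0.8)·Cov(S_1,S_2)
= 1·2.15 + 0.64·3 + 1.6·-1.05 = 2.39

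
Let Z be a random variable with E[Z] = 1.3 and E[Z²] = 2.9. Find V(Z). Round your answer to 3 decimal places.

V(Z) = 2.9 − (1.3)² = 1.21

1.210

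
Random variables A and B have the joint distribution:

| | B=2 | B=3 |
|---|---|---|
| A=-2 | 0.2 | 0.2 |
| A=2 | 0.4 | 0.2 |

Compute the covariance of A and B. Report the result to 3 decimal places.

-0.160

E[A] = 0.4,  E[B] = 2.4
E[AB] = 0.8
cov(A,B) = E[AB] − E[A]E[B] = 0.8 − (0.4)(2.4) = -0.16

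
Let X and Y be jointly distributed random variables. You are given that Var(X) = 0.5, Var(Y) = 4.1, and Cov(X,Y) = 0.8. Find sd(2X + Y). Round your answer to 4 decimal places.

Var(2X + Y) = (2)²·Var(X) + (1)²·Var(Y) + 2·(2)·(1)·Cov(X,Y)
= 4·0.5 + 1·4.1 + 4·0.8 = 9.3
sd(2X + Y) = √9.3 ≈ 3.0496

3.0496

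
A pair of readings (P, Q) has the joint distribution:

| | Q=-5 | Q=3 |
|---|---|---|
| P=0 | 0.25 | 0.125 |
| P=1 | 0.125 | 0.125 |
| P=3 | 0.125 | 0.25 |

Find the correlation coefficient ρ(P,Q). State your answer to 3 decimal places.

0.285

E[P] = 1.375,  E[Q] = -1
E[PQ] = 0.125
Cov(P,Q) = E[PQ] − E[P]E[Q] = 0.125 − (1.375)(-1) = 1.5
Var(P) = 1.734375,  Var(Q) = 16
ρ = 1.5 / √(1.734375·16) ≈ 0.285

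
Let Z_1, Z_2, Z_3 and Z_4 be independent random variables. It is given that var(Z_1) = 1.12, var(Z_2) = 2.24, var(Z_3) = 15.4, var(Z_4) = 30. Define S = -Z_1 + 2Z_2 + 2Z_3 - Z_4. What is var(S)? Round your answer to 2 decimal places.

By independence, var(S) = (-1)²var(Z_1) + (2)²var(Z_2) + (2)²var(Z_3) + (-1)²var(Z_4)
= (-1)²·1.12 + (2)²·2.24 + (2)²·15.4 + (-1)²·30 = 101.68

101.68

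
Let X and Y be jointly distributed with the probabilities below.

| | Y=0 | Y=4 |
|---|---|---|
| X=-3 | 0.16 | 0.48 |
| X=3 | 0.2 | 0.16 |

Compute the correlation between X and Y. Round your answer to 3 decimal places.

-0.306

E[X] = -0.84,  E[Y] = 2.56
E[XY] = -3.84
Cov(X,Y) = E[XY] − E[X]E[Y] = -3.84 − (-0.84)(2.56) = -1.6896
Var(X) = 8.2944,  Var(Y) = 3.6864
ρ = -1.6896 / √(8.2944·3.6864) ≈ -0.306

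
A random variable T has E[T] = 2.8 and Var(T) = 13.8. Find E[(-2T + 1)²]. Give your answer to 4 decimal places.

76.3600

E[-2T + 1] = -2·2.8 + 1 = -4.6
Var(-2T + 1) = (-2)²·13.8 = 55.2
E[(-2T + 1)²] = Var((-2T + 1)) + (E[(-2T + 1)])² = 55.2 + (-4.6)² = 76.36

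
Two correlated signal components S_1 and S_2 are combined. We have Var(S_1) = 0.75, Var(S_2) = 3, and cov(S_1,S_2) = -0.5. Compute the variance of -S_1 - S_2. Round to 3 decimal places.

Var(-S_1 - S_2) = (-1)²·Var(S_1) + (-1)²·Var(S_2) + 2·(-1)·(-1)·cov(S_1,S_2)
= 1·0.75 + 1·3 + 2·-0.5 = 2.75

2.750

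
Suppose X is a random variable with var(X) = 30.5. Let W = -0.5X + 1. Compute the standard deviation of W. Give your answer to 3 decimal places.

2.761

var(-0.5X + 1) = (-0.5)²·30.5 = 7.625
σ(W) = √7.625 ≈ 2.761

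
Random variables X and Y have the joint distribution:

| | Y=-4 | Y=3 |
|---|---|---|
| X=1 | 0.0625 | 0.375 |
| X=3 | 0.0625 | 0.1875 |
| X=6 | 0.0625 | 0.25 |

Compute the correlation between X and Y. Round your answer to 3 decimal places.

E[X] = 3.0625,  E[Y] = 1.6875
E[XY] = 4.8125
Cov(X,Y) = E[XY] − E[X]E[Y] = 4.8125 − (3.0625)(1.6875) = -0.35546875
V(X) = 4.55859375,  V(Y) = 7.46484375
ρ = -0.35546875 / √(4.55859375·7.46484375) ≈ -0.061

-0.061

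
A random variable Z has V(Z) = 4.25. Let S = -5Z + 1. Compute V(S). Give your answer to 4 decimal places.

V(-5Z + 1) = (-5)²·V(Z) = 25·4.25 = 106.25

106.2500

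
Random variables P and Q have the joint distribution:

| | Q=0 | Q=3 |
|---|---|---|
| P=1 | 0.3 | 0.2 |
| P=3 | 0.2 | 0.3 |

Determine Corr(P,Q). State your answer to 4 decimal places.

E[P] = 2,  E[Q] = 1.5
E[PQ] = 3.3
Cov(P,Q) = E[PQ] − E[P]E[Q] = 3.3 − (2)(1.5) = 0.3
var(P) = 1,  var(Q) = 2.25
ρ = 0.3 / √(1·2.25) ≈ 0.2000

0.2000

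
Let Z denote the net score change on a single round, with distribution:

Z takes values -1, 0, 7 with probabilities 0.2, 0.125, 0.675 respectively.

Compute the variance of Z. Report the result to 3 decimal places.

12.799

E[Z] = (-1)(0.2) + (0)(0.125) + (7)(0.675) = 4.525
E[Z²] = (-1)²(0.2) + (0)²(0.125) + (7)²(0.675) = 33.275
V(Z) = E[Z²] − (E[Z])² = 33.275 − (4.525)² = 12.799375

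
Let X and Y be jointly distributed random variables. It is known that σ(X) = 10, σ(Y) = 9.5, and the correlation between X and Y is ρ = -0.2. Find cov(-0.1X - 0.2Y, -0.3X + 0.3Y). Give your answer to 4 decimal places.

-2.9850

V(X) = (10)² = 100;  V(Y) = (9.5)² = 90.25
cov(X,Y) = ρ·σ(X)·σ(Y) = -0.2·10·9.5 = -19
cov(-0.1X - 0.2Y, -0.3X + 0.3Y) = (-0.1)(-0.3)V(X) + (-0.2)(0.3)V(Y) + [(-0.1)(0.3) + (-0.2)(-0.3)]cov(X,Y)
= 0.03·100 + -0.06·90.25 + 0.03·-19 = -2.985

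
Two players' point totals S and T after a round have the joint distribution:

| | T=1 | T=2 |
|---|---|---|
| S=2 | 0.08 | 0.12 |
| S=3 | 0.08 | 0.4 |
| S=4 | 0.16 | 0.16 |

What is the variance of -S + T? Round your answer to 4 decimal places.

0.8064

E[S] = 3.12,  E[T] = 1.68,  E[ST] = 5.2
var(S) = 10.24 − (3.12)² = 0.5056;  var(T) = 3.04 − (1.68)² = 0.2176
Cov(S,T) = 5.2 − (3.12)(1.68) = -0.0416
var(-S + T) = (-1)²·0.5056 + (1)²·0.2176 + 2·(-1)·(1)·-0.0416 = 0.8064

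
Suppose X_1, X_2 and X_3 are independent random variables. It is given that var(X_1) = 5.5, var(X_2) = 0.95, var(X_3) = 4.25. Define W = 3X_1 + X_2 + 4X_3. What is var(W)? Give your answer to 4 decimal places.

118.4500

By independence, var(W) = (3)²var(X_1) + (1)²var(X_2) + (4)²var(X_3)
= (3)²·5.5 + (1)²·0.95 + (4)²·4.25 = 118.45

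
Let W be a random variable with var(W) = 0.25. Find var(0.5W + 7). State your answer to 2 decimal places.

var(0.5W + 7) = (0.5)²·var(W) = 0.25·0.25 = 0.0625

0.06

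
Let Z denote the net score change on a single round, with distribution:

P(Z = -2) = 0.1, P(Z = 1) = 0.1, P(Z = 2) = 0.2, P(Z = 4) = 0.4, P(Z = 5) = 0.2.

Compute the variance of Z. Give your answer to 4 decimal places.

4.2900

E[Z] = (-2)(0.1) + (1)(0.1) + (2)(0.2) + (4)(0.4) + (5)(0.2) = 2.9
E[Z²] = (-2)²(0.1) + (1)²(0.1) + (2)²(0.2) + (4)²(0.4) + (5)²(0.2) = 12.7
Var(Z) = E[Z²] − (E[Z])² = 12.7 − (2.9)² = 4.29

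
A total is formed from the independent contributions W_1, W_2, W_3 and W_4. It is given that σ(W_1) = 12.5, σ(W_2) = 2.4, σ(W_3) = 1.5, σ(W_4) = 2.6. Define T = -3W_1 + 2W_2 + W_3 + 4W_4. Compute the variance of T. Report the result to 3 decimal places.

1539.700

Var(W_1) = 156.25, Var(W_2) = 5.76, Var(W_3) = 2.25, Var(W_4) = 6.76
By independence, Var(T) = (-3)²Var(W_1) + (2)²Var(W_2) + (1)²Var(W_3) + (4)²Var(W_4)
= (-3)²·156.25 + (2)²·5.76 + (1)²·2.25 + (4)²·6.76 = 1539.7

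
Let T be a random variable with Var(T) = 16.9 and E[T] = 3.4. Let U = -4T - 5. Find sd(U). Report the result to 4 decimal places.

Var(-4T - 5) = (-4)²·16.9 = 270.4
sd(U) = √270.4 ≈ 16.4438

16.4438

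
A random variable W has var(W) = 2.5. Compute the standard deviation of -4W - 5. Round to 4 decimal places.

var(-4W - 5) = (-4)²·2.5 = 40
σ(-4W - 5) = √40 ≈ 6.3246

6.3246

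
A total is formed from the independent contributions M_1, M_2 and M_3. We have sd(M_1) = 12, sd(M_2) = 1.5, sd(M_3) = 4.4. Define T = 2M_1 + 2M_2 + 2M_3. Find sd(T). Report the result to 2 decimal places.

25.74

Var(M_1) = 144, Var(M_2) = 2.25, Var(M_3) = 19.36
By independence, Var(T) = (2)²Var(M_1) + (2)²Var(M_2) + (2)²Var(M_3)
= (2)²·144 + (2)²·2.25 + (2)²·19.36 = 662.44
sd(T) = √662.44 ≈ 25.74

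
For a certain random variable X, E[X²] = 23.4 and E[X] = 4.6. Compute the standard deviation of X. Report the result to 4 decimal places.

1.4967

Var(X) = 23.4 − (4.6)² = 2.24
σ(X) = √2.24 ≈ 1.4967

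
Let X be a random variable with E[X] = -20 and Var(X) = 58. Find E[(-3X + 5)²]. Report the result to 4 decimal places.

4747.0000

E[-3X + 5] = -3·-20 + 5 = 65
Var(-3X + 5) = (-3)²·58 = 522
E[(-3X + 5)²] = Var((-3X + 5)) + (E[(-3X + 5)])² = 522 + (65)² = 4747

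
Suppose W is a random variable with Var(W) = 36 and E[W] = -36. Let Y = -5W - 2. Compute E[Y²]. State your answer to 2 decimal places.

E[-5W - 2] = -5·-36 − 2 = 178
Var(-5W - 2) = (-5)²·36 = 900
E[Y²] = Var(Y) + (E[Y])² = 900 + (178)² = 32584

32584.00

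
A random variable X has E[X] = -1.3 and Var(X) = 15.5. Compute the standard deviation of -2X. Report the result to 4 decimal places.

7.8740

Var(-2X) = (-2)²·15.5 = 62
SD(-2X) = √62 ≈ 7.8740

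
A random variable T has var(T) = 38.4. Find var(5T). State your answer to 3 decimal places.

var(5T) = (5)²·var(T) = 25·38.4 = 960

960.000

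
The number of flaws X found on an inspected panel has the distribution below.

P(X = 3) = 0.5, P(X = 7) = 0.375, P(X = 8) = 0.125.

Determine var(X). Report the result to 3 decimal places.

4.609

E[X] = (3)(0.5) + (7)(0.375) + (8)(0.125) = 5.125
E[X²] = (3)²(0.5) + (7)²(0.375) + (8)²(0.125) = 30.875
var(X) = E[X²] − (E[X])² = 30.875 − (5.125)² = 4.609375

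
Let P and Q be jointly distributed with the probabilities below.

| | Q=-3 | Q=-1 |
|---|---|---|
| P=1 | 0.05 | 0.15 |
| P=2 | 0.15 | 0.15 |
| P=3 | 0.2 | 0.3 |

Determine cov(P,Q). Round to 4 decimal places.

-0.0600

E[P] = 2.3,  E[Q] = -1.8
E[PQ] = -4.2
cov(P,Q) = E[PQ] − E[P]E[Q] = -4.2 − (2.3)(-1.8) = -0.06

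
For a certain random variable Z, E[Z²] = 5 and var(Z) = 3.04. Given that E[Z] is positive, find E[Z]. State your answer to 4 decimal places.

(E[Z])² = E[Z²] − var(Z) = 5 − 3.04 = 1.96
E[Z] = √1.96 = 1.4

1.4000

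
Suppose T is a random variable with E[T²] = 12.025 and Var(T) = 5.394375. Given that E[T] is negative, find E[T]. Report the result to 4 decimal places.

-2.5750

(E[T])² = E[T²] − Var(T) = 12.025 − 5.394375 = 6.630625
E[T] = −√6.630625 = -2.575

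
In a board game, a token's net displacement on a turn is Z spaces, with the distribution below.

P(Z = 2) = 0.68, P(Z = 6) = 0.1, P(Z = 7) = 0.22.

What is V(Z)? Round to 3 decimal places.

4.850

E[Z] = (2)(0.68) + (6)(0.1) + (7)(0.22) = 3.5
E[Z²] = (2)²(0.68) + (6)²(0.1) + (7)²(0.22) = 17.1
V(Z) = E[Z²] − (E[Z])² = 17.1 − (3.5)² = 4.85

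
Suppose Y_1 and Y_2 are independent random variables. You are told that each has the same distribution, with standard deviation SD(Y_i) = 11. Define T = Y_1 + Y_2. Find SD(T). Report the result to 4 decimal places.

V(Y_i) = (11)² = 121
By independence, V(T) = (1)²V(Y_1) + (1)²V(Y_2)
= (1)²·121 + (1)²·121 = 242
SD(T) = √242 ≈ 15.5563

15.5563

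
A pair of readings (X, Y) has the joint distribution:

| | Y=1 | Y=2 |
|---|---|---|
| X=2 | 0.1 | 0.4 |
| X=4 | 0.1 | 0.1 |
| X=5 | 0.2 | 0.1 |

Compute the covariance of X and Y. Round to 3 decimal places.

-0.280

E[X] = 3.3,  E[Y] = 1.6
E[XY] = 5
cov(X,Y) = E[XY] − E[X]E[Y] = 5 − (3.3)(1.6) = -0.28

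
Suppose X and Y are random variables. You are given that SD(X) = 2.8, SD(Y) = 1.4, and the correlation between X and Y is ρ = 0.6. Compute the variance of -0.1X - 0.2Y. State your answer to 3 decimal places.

0.251

V(X) = (2.8)² = 7.84;  V(Y) = (1.4)² = 1.96
Cov(X,Y) = ρ·SD(X)·SD(Y) = 0.6·2.8·1.4 = 2.352
V(-0.1X - 0.2Y) = (-0.1)²·V(X) + (-0.2)²·V(Y) + 2·(-0.1)·(-0.2)·Cov(X,Y)
= 0.01·7.84 + 0.04·1.96 + 0.04·2.352 = 0.25088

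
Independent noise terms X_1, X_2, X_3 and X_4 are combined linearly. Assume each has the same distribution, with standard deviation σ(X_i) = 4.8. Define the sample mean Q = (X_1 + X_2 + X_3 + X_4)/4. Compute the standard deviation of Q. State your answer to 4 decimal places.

Var(X_i) = (4.8)² = 23.04
By independence, Var(Q) = (0.25)²Var(X_1) + (0.25)²Var(X_2) + (0.25)²Var(X_3) + (0.25)²Var(X_4)
= (0.25)²·23.04 + (0.25)²·23.04 + (0.25)²·23.04 + (0.25)²·23.04 = 5.76
σ(Q) = √5.76 ≈ 2.4000

2.4000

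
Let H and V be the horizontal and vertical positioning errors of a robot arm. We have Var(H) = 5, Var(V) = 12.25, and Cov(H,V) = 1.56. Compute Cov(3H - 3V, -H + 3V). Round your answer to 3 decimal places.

Cov(3H - 3V, -H + 3V) = (3)(-1)Var(H) + (-3)(3)Var(V) + [(3)(3) + (-3)(-1)]Cov(H,V)
= -3·5 + -9·12.25 + 12·1.56 = -106.53

-106.530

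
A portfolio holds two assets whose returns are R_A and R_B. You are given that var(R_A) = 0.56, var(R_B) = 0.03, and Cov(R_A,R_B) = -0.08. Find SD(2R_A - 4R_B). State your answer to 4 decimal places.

var(2R_A - 4R_B) = (2)²·var(R_A) + (-4)²·var(R_B) + 2·(2)·(-4)·Cov(R_A,R_B)
= 4·0.56 + 16·0.03 + -16·-0.08 = 4
SD(2R_A - 4R_B) = √4 ≈ 2.0000

2.0000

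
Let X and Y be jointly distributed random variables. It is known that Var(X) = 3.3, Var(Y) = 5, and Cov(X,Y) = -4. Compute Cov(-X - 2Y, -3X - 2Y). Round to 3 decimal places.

-2.100

Cov(-X - 2Y, -3X - 2Y) = (-1)(-3)Var(X) + (-2)(-2)Var(Y) + [(-1)(-2) + (-2)(-3)]Cov(X,Y)
= 3·3.3 + 4·5 + 8·-4 = -2.1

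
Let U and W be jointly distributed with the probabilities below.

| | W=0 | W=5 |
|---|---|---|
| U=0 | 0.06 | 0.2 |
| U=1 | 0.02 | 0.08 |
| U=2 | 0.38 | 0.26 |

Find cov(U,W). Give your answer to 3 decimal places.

-0.726

E[U] = 1.38,  E[W] = 2.7
E[UW] = 3
cov(U,W) = E[UW] − E[U]E[W] = 3 − (1.38)(2.7) = -0.726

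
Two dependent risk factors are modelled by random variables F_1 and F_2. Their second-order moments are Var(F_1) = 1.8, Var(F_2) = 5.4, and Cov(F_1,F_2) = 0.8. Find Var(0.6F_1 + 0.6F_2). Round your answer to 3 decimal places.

Var(0.6F_1 + 0.6F_2) = (0.6)²·Var(F_1) + (0.6)²·Var(F_2) + 2·(0.6)·(0.6)·Cov(F_1,F_2)
= 0.36·1.8 + 0.36·5.4 + 0.72·0.8 = 3.168

3.168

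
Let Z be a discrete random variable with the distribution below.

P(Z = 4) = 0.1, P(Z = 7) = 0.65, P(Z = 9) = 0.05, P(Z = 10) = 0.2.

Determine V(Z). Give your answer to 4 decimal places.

2.7400

E[Z] = (4)(0.1) + (7)(0.65) + (9)(0.05) + (10)(0.2) = 7.4
E[Z²] = (4)²(0.1) + (7)²(0.65) + (9)²(0.05) + (10)²(0.2) = 57.5
V(Z) = E[Z²] − (E[Z])² = 57.5 − (7.4)² = 2.74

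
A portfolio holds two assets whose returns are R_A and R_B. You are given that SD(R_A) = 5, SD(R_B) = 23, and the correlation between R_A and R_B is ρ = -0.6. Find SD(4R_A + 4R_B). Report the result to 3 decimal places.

V(R_A) = (5)² = 25;  V(R_B) = (23)² = 529
cov(R_A,R_B) = ρ·SD(R_A)·SD(R_B) = -0.6·5·23 = -69
V(4R_A + 4R_B) = (4)²·V(R_A) + (4)²·V(R_B) + 2·(4)·(4)·cov(R_A,R_B)
= 16·25 + 16·529 + 32·-69 = 6656
SD(4R_A + 4R_B) = √6656 ≈ 81.584

81.584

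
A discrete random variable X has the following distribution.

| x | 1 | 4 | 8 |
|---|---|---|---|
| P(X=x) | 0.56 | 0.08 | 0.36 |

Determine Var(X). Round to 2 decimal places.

10.74

E[X] = (1)(0.56) + (4)(0.08) + (8)(0.36) = 3.76
E[X²] = (1)²(0.56) + (4)²(0.08) + (8)²(0.36) = 24.88
Var(X) = E[X²] − (E[X])² = 24.88 − (3.76)² = 10.7424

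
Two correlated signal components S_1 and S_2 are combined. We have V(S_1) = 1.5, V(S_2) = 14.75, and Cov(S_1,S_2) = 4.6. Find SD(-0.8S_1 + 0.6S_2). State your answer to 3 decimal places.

V(-0.8S_1 + 0.6S_2) = (-0.8)²·V(S_1) + (0.6)²·V(S_2) + 2·(-0.8)·(0.6)·Cov(S_1,S_2)
= 0.64·1.5 + 0.36·14.75 + -0.96·4.6 = 1.854
SD(-0.8S_1 + 0.6S_2) = √1.854 ≈ 1.362

1.362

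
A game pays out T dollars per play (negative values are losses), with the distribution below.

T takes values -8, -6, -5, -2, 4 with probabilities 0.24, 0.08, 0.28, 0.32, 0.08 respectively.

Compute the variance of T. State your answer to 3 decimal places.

E[T] = (-8)(0.24) + (-6)(0.08) + (-5)(0.28) + (-2)(0.32) + (4)(0.08) = -4.12
E[T²] = (-8)²(0.24) + (-6)²(0.08) + (-5)²(0.28) + (-2)²(0.32) + (4)²(0.08) = 27.8
Var(T) = E[T²] − (E[T])² = 27.8 − (-4.12)² = 10.8256

10.826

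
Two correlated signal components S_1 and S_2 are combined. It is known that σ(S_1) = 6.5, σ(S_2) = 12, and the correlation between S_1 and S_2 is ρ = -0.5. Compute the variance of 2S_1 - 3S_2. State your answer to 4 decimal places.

1933.0000

Var(S_1) = (6.5)² = 42.25;  Var(S_2) = (12)² = 144
Cov(S_1,S_2) = ρ·σ(S_1)·σ(S_2) = -0.5·6.5·12 = -39
Var(2S_1 - 3S_2) = (2)²·Var(S_1) + (-3)²·Var(S_2) + 2·(2)·(-3)·Cov(S_1,S_2)
= 4·42.25 + 9·144 + -12·-39 = 1933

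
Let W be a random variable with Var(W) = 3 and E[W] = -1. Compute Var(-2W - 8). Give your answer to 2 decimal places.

12.00

Var(-2W - 8) = (-2)²·Var(W) = 4·3 = 12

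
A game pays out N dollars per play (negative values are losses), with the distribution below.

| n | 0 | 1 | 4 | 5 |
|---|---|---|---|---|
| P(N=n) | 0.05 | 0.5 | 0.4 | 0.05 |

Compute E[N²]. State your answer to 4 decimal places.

E[N²] = (0)²(0.05) + (1)²(0.5) + (4)²(0.4) + (5)²(0.05) = 8.15

8.1500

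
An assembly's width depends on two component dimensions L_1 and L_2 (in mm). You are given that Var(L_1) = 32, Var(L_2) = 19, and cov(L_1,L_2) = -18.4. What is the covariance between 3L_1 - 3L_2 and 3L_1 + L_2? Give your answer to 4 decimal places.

cov(3L_1 - 3L_2, 3L_1 + L_2) = (3)(3)Var(L_1) + (-3)(1)Var(L_2) + [(3)(1) + (-3)(3)]cov(L_1,L_2)
= 9·32 + -3·19 + -6·-18.4 = 341.4

341.4000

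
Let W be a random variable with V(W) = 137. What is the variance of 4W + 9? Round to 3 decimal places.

2192.000

V(4W + 9) = (4)²·V(W) = 16·137 = 2192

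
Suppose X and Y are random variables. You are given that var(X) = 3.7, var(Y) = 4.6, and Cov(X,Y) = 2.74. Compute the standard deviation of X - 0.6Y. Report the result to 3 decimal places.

var(X - 0.6Y) = (1)²·var(X) + (-0.6)²·var(Y) + 2·(1)·(-0.6)·Cov(X,Y)
= 1·3.7 + 0.36·4.6 + -1.2·2.74 = 2.068
SD(X - 0.6Y) = √2.068 ≈ 1.438

1.438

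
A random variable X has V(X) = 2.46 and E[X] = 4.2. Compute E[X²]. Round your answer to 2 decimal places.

E[X²] = V(X) + (E[X])² = 2.46 + (4.2)² = 20.1

20.10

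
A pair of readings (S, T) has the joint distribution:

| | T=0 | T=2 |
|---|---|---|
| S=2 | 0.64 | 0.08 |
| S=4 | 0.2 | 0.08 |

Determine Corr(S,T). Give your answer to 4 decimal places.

E[S] = 2.56,  E[T] = 0.32
E[ST] = 0.96
cov(S,T) = E[ST] − E[S]E[T] = 0.96 − (2.56)(0.32) = 0.1408
var(S) = 0.8064,  var(T) = 0.5376
ρ = 0.1408 / √(0.8064·0.5376) ≈ 0.2138

0.2138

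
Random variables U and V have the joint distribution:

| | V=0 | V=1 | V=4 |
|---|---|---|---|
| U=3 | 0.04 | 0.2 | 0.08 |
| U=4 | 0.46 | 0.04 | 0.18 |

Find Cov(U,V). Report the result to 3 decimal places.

E[U] = 3.68,  E[V] = 1.28
E[UV] = 4.6
Cov(U,V) = E[UV] − E[U]E[V] = 4.6 − (3.68)(1.28) = -0.1104

-0.110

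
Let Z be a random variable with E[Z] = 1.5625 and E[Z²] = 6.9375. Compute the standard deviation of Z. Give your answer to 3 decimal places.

2.120

var(Z) = 6.9375 − (1.5625)² = 4.49609375
SD(Z) = √4.49609375 ≈ 2.120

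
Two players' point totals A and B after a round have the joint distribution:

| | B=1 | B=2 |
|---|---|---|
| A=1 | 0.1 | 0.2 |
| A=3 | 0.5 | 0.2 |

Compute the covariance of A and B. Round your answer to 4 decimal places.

E[A] = 2.4,  E[B] = 1.4
E[AB] = 3.2
Cov(A,B) = E[AB] − E[A]E[B] = 3.2 − (2.4)(1.4) = -0.16

-0.1600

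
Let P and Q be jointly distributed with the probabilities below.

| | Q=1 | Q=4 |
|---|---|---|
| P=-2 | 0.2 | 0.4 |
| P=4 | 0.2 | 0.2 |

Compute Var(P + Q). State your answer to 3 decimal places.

E[P] = 0.4,  E[Q] = 2.8,  E[PQ] = 0.4
Var(P) = 8.8 − (0.4)² = 8.64;  Var(Q) = 10 − (2.8)² = 2.16
cov(P,Q) = 0.4 − (0.4)(2.8) = -0.72
Var(P + Q) = (1)²·8.64 + (1)²·2.16 + 2·(1)·(1)·-0.72 = 9.36

9.360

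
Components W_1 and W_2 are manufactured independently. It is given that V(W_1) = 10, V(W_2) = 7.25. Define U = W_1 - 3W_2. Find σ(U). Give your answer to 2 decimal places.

By independence, V(U) = (1)²V(W_1) + (-3)²V(W_2)
= (1)²·10 + (-3)²·7.25 = 75.25
σ(U) = √75.25 ≈ 8.67

8.67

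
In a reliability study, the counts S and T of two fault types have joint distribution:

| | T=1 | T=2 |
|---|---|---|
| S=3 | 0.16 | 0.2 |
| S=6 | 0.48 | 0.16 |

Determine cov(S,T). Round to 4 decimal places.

-0.2112

E[S] = 4.92,  E[T] = 1.36
E[ST] = 6.48
cov(S,T) = E[ST] − E[S]E[T] = 6.48 − (4.92)(1.36) = -0.2112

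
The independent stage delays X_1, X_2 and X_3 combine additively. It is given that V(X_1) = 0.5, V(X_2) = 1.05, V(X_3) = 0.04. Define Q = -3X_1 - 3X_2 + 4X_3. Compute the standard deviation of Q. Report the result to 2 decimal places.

3.82

By independence, V(Q) = (-3)²V(X_1) + (-3)²V(X_2) + (4)²V(X_3)
= (-3)²·0.5 + (-3)²·1.05 + (4)²·0.04 = 14.59
SD(Q) = √14.59 ≈ 3.82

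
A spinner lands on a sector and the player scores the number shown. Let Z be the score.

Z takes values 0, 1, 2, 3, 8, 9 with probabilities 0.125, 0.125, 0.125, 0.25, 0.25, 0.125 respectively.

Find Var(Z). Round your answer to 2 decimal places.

10.94

E[Z] = (0)(0.125) + (1)(0.125) + (2)(0.125) + (3)(0.25) + (8)(0.25) + (9)(0.125) = 4.25
E[Z²] = (0)²(0.125) + (1)²(0.125) + (2)²(0.125) + (3)²(0.25) + (8)²(0.25) + (9)²(0.125) = 29
Var(Z) = E[Z²] − (E[Z])² = 29 − (4.25)² = 10.9375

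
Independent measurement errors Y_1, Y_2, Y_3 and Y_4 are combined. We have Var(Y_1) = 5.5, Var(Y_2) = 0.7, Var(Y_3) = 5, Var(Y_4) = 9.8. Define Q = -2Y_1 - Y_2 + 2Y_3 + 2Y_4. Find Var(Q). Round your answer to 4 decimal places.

By independence, Var(Q) = (-2)²Var(Y_1) + (-1)²Var(Y_2) + (2)²Var(Y_3) + (2)²Var(Y_4)
= (-2)²·5.5 + (-1)²·0.7 + (2)²·5 + (2)²·9.8 = 81.9

81.9000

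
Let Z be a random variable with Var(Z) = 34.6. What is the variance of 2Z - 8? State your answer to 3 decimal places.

138.400

Var(2Z - 8) = (2)²·Var(Z) = 4·34.6 = 138.4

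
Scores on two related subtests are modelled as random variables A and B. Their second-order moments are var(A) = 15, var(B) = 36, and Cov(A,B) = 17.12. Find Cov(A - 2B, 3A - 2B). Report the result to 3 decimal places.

52.040

Cov(A - 2B, 3A - 2B) = (1)(3)var(A) + (-2)(-2)var(B) + [(1)(-2) + (-2)(3)]Cov(A,B)
= 3·15 + 4·36 + -8·17.12 = 52.04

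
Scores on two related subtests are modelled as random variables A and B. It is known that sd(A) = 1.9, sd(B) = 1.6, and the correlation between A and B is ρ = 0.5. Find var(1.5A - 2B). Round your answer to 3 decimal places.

9.243

var(A) = (1.9)² = 3.61;  var(B) = (1.6)² = 2.56
Cov(A,B) = ρ·sd(A)·sd(B) = 0.5·1.9·1.6 = 1.52
var(1.5A - 2B) = (1.5)²·var(A) + (-2)²·var(B) + 2·(1.5)·(-2)·Cov(A,B)
= 2.25·3.61 + 4·2.56 + -6·1.52 = 9.2425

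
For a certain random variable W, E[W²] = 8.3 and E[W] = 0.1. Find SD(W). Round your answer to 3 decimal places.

Var(W) = 8.3 − (0.1)² = 8.29
SD(W) = √8.29 ≈ 2.879

2.879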